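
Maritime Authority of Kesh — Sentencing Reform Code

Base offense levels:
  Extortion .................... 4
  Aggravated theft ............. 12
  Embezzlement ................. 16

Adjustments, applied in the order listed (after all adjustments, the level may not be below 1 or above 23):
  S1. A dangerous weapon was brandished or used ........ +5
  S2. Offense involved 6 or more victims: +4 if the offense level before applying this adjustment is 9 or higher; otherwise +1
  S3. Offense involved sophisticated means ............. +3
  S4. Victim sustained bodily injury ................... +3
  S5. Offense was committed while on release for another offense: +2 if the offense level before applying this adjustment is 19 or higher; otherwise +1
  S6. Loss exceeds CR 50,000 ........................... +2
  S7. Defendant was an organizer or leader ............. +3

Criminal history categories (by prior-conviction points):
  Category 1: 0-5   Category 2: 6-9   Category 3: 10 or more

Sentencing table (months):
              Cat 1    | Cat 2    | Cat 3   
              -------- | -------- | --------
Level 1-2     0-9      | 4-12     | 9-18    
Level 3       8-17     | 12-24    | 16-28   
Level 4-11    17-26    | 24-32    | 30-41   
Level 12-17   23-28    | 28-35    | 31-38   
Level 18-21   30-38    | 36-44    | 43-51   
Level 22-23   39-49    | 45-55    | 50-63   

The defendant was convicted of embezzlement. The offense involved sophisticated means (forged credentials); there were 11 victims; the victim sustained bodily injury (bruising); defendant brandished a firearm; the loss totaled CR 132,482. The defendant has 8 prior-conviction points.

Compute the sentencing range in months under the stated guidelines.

Base offense level for embezzlement: 16.
S1 applies: 16 + 5 = 21.
S2 applies (level before this adjustment is 21 ≥ 9, so +4): 21 + 4 = 25.
S3 applies: 25 + 3 = 28.
S4 applies: 28 + 3 = 31.
S6 applies: 31 + 2 = 33.
Level 33 exceeds the maximum of 23; capped at 23.
Final offense level: 23.
Criminal history: 8 prior points → Category 2 (6-9).
Level 23 falls in the 22-23 band.
Grid: Level 22-23 × Category 2 = 45-55 months.

45-55 months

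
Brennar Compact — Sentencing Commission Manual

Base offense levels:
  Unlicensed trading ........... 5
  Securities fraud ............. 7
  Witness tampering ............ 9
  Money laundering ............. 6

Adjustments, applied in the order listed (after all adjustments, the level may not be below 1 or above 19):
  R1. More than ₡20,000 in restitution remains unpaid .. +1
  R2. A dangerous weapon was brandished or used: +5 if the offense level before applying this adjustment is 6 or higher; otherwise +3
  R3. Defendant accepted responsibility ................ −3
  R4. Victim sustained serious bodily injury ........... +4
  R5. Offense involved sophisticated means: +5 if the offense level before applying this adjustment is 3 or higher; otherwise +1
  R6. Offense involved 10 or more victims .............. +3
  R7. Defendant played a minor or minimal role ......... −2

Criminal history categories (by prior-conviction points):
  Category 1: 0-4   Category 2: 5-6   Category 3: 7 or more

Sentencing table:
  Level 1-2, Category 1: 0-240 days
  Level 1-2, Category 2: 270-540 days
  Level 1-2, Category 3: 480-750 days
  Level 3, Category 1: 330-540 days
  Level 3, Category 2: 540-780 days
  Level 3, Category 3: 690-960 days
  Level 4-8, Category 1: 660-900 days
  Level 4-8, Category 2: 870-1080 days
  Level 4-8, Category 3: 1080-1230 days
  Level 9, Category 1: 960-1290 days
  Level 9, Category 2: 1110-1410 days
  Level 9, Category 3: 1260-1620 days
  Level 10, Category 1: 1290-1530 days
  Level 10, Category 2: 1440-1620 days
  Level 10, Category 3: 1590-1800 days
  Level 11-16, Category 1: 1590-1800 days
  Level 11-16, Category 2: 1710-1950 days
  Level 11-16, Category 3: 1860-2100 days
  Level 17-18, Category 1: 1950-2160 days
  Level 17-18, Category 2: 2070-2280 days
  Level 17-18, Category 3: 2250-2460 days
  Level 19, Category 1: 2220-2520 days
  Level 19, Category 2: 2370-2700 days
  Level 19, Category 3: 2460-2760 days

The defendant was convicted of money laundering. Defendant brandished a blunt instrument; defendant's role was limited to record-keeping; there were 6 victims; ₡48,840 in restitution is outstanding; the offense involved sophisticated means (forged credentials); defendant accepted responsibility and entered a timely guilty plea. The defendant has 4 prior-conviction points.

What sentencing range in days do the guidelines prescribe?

Base offense level for money laundering: 6.
R1 applies: 6 + 1 = 7.
R2 applies (level before this adjustment is 7 ≥ 6, so +5): 7 + 5 = 12.
R3 applies: 12 − 3 = 9.
R4 does not apply.
R5 applies (level before this adjustment is 9 ≥ 3, so +5): 9 + 5 = 14.
R7 applies: 14 − 2 = 12.
Final offense level: 12.
Criminal history: 4 prior points → Category 1 (0-4).
Level 12 falls in the 11-16 band.
Grid: Level 11-16 × Category 1 = 1590-1800 days.

1590-1800 days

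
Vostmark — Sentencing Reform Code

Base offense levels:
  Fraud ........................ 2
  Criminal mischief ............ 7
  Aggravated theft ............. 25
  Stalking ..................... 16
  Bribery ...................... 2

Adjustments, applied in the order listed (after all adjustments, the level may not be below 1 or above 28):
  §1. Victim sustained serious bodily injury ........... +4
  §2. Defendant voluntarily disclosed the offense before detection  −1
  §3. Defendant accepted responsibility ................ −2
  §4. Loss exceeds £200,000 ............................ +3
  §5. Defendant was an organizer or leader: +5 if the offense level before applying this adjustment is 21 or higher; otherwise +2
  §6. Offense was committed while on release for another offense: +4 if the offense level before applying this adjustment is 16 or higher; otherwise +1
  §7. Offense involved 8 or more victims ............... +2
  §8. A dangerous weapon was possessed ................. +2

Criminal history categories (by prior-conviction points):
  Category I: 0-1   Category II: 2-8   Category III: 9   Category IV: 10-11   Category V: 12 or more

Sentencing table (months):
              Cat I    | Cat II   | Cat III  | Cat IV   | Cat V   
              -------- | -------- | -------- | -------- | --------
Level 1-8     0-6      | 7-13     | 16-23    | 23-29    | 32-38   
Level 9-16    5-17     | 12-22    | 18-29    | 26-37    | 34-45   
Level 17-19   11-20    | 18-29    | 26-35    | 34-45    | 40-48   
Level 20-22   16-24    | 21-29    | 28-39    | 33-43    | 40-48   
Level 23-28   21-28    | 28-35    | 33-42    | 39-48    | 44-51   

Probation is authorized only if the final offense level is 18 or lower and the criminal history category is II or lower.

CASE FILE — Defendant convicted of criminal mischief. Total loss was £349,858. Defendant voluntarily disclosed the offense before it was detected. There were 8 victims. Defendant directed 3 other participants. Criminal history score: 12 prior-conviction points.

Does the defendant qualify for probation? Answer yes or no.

No

Base offense level for criminal mischief: 7.
§2 applies: 7 − 1 = 6.
§3 does not apply.
§4 applies: 6 + 3 = 9.
§5 applies (level before this adjustment is 9 < 21, so +2): 9 + 2 = 11.
§7 applies: 11 + 2 = 13.
§8 does not apply.
Final offense level: 13.
Criminal history: 12 prior points → Category V (12+).
Level 13 falls in the 9-16 band.
Grid: Level 9-16 × Category V = 34-45 months.
Probation check: level 13 ≤ 18 and category V > II → not eligible.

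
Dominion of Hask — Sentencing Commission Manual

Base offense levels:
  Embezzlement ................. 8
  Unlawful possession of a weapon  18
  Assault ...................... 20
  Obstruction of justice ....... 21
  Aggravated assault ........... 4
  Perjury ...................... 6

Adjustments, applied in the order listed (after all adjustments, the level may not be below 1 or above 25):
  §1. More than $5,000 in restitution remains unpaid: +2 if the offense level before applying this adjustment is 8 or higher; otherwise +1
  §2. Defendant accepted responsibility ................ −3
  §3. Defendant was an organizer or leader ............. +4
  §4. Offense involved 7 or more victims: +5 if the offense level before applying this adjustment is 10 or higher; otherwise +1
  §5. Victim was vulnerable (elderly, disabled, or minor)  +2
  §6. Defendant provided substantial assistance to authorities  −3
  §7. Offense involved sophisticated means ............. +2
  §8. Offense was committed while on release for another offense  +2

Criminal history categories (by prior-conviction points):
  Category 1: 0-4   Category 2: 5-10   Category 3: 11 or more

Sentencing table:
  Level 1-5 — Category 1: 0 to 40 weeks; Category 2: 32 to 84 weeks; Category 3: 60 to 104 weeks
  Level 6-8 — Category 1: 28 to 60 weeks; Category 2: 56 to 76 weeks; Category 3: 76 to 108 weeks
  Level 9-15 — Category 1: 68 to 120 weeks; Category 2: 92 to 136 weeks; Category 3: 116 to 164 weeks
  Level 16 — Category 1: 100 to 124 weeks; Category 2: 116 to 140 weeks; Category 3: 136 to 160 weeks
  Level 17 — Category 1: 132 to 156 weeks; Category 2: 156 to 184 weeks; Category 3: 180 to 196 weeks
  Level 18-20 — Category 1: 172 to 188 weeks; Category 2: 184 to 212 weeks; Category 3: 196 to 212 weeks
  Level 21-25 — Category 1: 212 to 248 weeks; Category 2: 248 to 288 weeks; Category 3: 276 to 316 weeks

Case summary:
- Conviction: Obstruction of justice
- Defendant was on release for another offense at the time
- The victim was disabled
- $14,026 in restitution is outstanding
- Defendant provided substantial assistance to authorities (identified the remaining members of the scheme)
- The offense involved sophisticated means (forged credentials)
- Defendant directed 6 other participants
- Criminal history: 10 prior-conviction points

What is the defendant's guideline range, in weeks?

248-288 weeks

Base offense level for obstruction of justice: 21.
§1 applies (level before this adjustment is 21 ≥ 8, so +2): 21 + 2 = 23.
§3 applies: 23 + 4 = 27.
§5 applies: 27 + 2 = 29.
§6 applies: 29 − 3 = 26.
§7 applies: 26 + 2 = 28.
§8 applies: 28 + 2 = 30.
Level 30 exceeds the maximum of 25; capped at 25.
Final offense level: 25.
Criminal history: 10 prior points → Category 2 (5-10).
Level 25 falls in the 21-25 band.
Grid: Level 21-25 × Category 2 = 248-288 weeks.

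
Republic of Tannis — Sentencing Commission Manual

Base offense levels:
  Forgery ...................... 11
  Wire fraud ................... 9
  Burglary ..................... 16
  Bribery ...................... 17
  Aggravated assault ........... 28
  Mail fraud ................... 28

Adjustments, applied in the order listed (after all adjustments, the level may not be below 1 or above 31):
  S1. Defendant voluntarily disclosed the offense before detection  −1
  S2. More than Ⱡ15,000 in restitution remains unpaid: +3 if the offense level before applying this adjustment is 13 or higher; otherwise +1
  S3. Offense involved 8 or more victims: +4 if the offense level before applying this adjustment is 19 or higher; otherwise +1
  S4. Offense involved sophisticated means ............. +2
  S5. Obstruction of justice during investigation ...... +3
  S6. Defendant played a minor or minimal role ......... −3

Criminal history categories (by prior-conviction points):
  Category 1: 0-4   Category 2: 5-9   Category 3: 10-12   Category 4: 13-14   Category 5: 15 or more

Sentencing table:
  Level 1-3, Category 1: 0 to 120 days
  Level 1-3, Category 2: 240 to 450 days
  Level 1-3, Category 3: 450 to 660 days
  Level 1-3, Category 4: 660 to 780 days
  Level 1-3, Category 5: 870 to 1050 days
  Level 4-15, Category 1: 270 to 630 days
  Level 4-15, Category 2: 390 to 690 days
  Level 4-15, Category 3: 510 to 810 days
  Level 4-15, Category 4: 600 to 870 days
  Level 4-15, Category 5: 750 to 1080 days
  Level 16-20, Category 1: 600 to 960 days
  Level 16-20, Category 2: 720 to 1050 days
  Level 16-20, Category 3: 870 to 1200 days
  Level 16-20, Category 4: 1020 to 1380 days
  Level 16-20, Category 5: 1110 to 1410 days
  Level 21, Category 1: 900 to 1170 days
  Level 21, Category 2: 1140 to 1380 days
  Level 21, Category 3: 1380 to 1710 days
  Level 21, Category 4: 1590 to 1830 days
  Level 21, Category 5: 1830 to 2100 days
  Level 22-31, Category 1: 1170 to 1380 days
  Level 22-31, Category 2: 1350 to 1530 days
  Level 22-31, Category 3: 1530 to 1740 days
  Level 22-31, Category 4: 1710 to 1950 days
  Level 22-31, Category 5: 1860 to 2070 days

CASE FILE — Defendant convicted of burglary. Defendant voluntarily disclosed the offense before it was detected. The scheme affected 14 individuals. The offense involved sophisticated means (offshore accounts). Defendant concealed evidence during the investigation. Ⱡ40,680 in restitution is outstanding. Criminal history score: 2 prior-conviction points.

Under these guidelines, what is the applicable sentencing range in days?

1170-1380 days

Base offense level for burglary: 16.
S1 applies: 16 − 1 = 15.
S2 applies (level before this adjustment is 15 ≥ 13, so +3): 15 + 3 = 18.
S3 applies (level before this adjustment is 18 < 19, so +1): 18 + 1 = 19.
S4 applies: 19 + 2 = 21.
S5 applies: 21 + 3 = 24.
Final offense level: 24.
Criminal history: 2 prior points → Category 1 (0-4).
Level 24 falls in the 22-31 band.
Grid: Level 22-31 × Category 1 = 1170-1380 days.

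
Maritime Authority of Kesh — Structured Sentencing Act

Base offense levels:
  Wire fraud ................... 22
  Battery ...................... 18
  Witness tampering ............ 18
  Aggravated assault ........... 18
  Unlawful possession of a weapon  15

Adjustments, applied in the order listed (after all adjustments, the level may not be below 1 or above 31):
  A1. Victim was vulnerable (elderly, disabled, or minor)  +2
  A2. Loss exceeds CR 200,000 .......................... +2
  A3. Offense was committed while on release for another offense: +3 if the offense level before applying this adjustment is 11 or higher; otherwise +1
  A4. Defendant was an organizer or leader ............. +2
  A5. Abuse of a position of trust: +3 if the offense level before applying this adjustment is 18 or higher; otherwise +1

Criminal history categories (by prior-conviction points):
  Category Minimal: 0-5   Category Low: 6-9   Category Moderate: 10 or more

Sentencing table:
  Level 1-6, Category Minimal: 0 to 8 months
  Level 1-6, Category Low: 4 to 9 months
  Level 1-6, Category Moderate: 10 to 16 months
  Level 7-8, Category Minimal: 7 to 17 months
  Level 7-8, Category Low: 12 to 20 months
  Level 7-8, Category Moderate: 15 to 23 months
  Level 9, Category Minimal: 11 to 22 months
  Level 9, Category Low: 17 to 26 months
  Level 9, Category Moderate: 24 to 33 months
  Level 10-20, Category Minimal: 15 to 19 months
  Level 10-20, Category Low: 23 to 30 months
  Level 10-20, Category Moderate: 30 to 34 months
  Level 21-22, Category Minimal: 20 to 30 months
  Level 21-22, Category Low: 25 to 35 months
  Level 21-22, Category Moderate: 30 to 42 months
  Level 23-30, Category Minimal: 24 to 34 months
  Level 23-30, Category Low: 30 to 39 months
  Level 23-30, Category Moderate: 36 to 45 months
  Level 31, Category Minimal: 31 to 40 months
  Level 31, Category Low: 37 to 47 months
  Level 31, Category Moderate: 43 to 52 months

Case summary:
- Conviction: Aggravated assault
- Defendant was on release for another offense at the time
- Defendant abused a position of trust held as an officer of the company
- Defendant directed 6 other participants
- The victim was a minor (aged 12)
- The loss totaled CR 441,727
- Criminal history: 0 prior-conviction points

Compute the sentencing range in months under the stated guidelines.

24-34 months

Base offense level for aggravated assault: 18.
A1 applies: 18 + 2 = 20.
A2 applies: 20 + 2 = 22.
A3 applies (level before this adjustment is 22 ≥ 11, so +3): 22 + 3 = 25.
A4 applies: 25 + 2 = 27.
A5 applies (level before this adjustment is 27 ≥ 18, so +3): 27 + 3 = 30.
Final offense level: 30.
Criminal history: 0 prior points → Category Minimal (0-5).
Level 30 falls in the 23-30 band.
Grid: Level 23-30 × Category Minimal = 24-34 months.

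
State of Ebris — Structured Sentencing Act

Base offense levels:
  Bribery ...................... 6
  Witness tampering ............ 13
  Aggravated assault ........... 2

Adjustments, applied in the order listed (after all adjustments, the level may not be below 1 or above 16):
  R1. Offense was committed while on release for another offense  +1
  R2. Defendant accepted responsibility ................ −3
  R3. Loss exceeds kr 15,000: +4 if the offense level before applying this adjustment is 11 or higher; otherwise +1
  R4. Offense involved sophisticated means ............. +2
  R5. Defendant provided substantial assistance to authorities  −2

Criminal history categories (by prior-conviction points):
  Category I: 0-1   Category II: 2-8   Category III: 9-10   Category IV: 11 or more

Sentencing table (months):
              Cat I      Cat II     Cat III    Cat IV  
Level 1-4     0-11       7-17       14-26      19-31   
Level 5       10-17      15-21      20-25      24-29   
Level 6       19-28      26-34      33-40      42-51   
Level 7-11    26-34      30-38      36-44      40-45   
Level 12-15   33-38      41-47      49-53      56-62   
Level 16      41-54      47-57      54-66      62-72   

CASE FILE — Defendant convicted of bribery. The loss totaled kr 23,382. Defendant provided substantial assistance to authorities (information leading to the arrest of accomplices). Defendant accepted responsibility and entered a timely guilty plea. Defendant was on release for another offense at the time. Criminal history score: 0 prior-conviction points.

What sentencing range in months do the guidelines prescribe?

Base offense level for bribery: 6.
R1 applies: 6 + 1 = 7.
R2 applies: 7 − 3 = 4.
R3 applies (level before this adjustment is 4 < 11, so +1): 4 + 1 = 5.
R5 applies: 5 − 2 = 3.
Final offense level: 3.
Criminal history: 0 prior points → Category I (0-1).
Level 3 falls in the 1-4 band.
Grid: Level 1-4 × Category I = 0-11 months.

0-11 months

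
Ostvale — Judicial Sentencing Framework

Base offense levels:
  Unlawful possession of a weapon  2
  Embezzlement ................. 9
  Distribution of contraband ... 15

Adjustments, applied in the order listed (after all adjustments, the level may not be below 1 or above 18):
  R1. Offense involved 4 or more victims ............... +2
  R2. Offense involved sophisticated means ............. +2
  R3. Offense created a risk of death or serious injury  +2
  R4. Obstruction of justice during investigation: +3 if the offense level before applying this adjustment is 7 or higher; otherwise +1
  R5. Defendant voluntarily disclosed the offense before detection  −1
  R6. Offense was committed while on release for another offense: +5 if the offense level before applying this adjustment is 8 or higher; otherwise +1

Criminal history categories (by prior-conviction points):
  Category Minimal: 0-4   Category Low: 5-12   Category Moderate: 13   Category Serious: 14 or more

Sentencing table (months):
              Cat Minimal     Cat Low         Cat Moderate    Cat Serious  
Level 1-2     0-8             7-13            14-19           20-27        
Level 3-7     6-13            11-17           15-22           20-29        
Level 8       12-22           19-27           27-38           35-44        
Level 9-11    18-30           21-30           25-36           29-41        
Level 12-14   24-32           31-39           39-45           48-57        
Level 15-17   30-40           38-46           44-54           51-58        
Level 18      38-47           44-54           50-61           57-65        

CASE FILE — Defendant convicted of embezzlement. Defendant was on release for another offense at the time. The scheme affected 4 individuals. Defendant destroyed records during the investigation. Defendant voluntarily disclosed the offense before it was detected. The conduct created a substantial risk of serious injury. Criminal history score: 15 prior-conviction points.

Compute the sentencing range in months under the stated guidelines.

Base offense level for embezzlement: 9.
R1 applies: 9 + 2 = 11.
R2 does not apply.
R3 applies: 11 + 2 = 13.
R4 applies (level before this adjustment is 13 ≥ 7, so +3): 13 + 3 = 16.
R5 applies: 16 − 1 = 15.
R6 applies (level before this adjustment is 15 ≥ 8, so +5): 15 + 5 = 20.
Level 20 exceeds the maximum of 18; capped at 18.
Final offense level: 18.
Criminal history: 15 prior points → Category Serious (14+).
Level 18 falls in the 18 band.
Grid: Level 18 × Category Serious = 57-65 months.

57-65 months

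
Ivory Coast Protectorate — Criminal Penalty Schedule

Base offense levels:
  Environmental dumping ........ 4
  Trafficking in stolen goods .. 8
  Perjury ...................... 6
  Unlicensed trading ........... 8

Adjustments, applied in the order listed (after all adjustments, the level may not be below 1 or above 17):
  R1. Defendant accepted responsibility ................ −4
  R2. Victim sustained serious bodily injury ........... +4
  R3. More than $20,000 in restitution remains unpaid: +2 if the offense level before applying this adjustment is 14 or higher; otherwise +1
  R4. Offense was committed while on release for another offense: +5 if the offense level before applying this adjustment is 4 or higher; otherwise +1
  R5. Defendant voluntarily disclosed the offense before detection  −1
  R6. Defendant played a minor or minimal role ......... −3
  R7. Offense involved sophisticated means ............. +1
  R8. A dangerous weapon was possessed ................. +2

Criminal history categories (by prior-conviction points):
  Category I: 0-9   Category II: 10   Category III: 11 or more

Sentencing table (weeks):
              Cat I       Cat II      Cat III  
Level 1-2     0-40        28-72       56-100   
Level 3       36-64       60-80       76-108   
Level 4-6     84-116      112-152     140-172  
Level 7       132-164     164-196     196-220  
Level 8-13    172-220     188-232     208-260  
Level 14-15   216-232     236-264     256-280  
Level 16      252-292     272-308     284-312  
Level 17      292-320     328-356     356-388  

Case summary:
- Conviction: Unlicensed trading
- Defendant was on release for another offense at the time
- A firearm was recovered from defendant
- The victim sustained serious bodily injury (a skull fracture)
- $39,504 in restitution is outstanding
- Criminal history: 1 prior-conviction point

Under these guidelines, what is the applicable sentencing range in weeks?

Base offense level for unlicensed trading: 8.
R2 applies: 8 + 4 = 12.
R3 applies (level before this adjustment is 12 < 14, so +1): 12 + 1 = 13.
R4 applies (level before this adjustment is 13 ≥ 4, so +5): 13 + 5 = 18.
R6 does not apply.
R8 applies: 18 + 2 = 20.
Level 20 exceeds the maximum of 17; capped at 17.
Final offense level: 17.
Criminal history: 1 prior point → Category I (0-9).
Level 17 falls in the 17 band.
Grid: Level 17 × Category I = 292-320 weeks.

292-320 weeks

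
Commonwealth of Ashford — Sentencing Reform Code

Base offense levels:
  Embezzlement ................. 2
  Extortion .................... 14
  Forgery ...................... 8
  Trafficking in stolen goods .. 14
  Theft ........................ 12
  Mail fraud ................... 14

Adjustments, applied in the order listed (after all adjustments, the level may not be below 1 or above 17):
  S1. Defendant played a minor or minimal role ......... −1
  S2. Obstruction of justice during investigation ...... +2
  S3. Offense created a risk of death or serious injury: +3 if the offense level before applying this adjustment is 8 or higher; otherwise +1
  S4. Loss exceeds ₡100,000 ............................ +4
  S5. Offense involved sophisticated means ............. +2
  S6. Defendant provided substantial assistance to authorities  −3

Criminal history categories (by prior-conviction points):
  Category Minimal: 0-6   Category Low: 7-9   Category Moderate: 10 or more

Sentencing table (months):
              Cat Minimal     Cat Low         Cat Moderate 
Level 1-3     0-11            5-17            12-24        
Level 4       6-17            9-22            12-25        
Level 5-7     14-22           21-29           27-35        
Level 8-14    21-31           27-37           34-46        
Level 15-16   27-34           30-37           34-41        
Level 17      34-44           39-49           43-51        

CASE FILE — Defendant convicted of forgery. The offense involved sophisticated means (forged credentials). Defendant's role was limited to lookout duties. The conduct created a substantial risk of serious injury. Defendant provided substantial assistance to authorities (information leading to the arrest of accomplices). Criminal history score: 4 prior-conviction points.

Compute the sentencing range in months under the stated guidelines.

Base offense level for forgery: 8.
S1 applies: 8 − 1 = 7.
S3 applies (level before this adjustment is 7 < 8, so +1): 7 + 1 = 8.
S5 applies: 8 + 2 = 10.
S6 applies: 10 − 3 = 7.
Final offense level: 7.
Criminal history: 4 prior points → Category Minimal (0-6).
Level 7 falls in the 5-7 band.
Grid: Level 5-7 × Category Minimal = 14-22 months.

14-22 months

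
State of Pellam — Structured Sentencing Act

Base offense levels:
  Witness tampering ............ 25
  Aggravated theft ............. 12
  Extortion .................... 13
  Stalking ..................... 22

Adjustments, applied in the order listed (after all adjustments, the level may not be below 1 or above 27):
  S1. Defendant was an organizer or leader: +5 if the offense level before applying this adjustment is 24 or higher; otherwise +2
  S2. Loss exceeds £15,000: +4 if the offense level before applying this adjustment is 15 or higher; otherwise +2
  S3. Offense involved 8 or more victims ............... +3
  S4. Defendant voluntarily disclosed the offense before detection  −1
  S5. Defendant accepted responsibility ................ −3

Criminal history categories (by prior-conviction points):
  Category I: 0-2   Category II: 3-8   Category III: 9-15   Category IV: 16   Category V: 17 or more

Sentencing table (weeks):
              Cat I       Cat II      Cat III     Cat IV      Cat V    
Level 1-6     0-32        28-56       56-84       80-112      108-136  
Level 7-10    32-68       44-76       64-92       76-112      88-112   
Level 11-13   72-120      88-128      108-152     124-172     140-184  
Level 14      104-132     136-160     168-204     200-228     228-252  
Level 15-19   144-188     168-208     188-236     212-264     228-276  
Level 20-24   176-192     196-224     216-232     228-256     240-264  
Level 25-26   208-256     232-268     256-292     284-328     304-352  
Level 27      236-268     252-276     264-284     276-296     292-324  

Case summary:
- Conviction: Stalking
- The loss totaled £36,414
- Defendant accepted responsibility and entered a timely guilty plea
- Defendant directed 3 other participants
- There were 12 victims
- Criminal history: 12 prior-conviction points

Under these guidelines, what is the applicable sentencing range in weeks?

Base offense level for stalking: 22.
S1 applies (level before this adjustment is 22 < 24, so +2): 22 + 2 = 24.
S2 applies (level before this adjustment is 24 ≥ 15, so +4): 24 + 4 = 28.
S3 applies: 28 + 3 = 31.
S4 does not apply.
S5 applies: 31 − 3 = 28.
Level 28 exceeds the maximum of 27; capped at 27.
Final offense level: 27.
Criminal history: 12 prior points → Category III (9-15).
Level 27 falls in the 27 band.
Grid: Level 27 × Category III = 264-284 weeks.

264-284 weeks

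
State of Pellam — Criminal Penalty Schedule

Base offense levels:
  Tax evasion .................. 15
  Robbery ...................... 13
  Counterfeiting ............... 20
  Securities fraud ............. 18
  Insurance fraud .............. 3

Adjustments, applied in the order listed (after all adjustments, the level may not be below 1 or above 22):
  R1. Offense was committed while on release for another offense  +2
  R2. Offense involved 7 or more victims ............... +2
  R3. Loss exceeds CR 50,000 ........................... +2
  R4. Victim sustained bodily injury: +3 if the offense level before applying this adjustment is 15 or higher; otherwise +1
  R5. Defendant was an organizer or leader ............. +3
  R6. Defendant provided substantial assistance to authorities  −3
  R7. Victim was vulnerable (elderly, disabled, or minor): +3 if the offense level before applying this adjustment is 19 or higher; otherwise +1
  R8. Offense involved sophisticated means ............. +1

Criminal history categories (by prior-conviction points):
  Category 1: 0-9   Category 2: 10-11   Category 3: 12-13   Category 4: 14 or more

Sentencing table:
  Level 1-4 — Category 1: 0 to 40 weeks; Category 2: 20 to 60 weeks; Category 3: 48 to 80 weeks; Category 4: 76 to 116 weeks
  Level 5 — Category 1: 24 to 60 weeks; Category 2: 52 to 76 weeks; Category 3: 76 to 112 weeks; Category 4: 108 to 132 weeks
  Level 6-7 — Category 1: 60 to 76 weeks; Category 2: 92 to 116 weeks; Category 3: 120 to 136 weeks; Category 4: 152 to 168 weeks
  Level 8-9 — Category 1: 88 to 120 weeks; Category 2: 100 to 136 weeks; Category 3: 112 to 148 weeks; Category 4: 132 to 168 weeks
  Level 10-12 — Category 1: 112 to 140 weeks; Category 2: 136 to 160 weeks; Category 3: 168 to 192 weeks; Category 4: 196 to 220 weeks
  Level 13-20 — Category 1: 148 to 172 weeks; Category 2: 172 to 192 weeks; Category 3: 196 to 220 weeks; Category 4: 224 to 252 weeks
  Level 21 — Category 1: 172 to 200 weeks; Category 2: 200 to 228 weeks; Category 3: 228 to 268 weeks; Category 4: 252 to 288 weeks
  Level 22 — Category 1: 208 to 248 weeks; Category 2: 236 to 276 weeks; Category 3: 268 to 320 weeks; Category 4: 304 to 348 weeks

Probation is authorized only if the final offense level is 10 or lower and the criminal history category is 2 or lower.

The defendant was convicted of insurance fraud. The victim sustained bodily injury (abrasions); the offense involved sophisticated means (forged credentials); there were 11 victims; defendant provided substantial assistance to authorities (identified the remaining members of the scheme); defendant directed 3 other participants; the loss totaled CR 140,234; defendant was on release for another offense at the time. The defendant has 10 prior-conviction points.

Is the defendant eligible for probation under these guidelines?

Base offense level for insurance fraud: 3.
R1 applies: 3 + 2 = 5.
R2 applies: 5 + 2 = 7.
R3 applies: 7 + 2 = 9.
R4 applies (level before this adjustment is 9 < 15, so +1): 9 + 1 = 10.
R5 applies: 10 + 3 = 13.
R6 applies: 13 − 3 = 10.
R7 does not apply.
R8 applies: 10 + 1 = 11.
Final offense level: 11.
Criminal history: 10 prior points → Category 2 (10-11).
Level 11 falls in the 10-12 band.
Grid: Level 10-12 × Category 2 = 136-160 weeks.
Probation check: level 11 > 10 and category 2 ≤ 2 → not eligible.

No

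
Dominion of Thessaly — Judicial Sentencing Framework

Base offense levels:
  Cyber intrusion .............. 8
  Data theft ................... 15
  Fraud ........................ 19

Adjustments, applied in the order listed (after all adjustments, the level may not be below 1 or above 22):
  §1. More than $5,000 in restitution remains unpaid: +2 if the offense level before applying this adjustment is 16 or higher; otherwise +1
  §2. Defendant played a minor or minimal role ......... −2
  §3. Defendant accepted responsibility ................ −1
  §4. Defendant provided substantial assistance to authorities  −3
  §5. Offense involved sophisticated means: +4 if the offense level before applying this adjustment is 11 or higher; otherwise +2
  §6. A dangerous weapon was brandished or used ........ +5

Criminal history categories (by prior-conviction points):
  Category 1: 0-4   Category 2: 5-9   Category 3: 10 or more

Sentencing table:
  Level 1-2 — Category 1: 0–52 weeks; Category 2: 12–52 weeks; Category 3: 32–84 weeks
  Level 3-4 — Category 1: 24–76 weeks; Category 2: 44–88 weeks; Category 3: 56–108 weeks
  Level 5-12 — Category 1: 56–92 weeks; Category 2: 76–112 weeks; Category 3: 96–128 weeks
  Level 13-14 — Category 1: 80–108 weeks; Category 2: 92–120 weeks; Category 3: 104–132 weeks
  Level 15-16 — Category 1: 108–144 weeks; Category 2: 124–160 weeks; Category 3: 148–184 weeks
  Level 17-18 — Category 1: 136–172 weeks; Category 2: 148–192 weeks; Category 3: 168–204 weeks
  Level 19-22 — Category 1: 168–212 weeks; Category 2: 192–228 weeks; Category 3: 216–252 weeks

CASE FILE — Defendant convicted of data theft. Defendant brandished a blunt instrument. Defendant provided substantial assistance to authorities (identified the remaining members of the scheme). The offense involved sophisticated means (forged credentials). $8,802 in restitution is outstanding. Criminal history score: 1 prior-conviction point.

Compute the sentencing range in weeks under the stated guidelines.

Base offense level for data theft: 15.
§1 applies (level before this adjustment is 15 < 16, so +1): 15 + 1 = 16.
§2 does not apply.
§3 does not apply.
§4 applies: 16 − 3 = 13.
§5 applies (level before this adjustment is 13 ≥ 11, so +4): 13 + 4 = 17.
§6 applies: 17 + 5 = 22.
Final offense level: 22.
Criminal history: 1 prior point → Category 1 (0-4).
Level 22 falls in the 19-22 band.
Grid: Level 19-22 × Category 1 = 168-212 weeks.

168-212 weeks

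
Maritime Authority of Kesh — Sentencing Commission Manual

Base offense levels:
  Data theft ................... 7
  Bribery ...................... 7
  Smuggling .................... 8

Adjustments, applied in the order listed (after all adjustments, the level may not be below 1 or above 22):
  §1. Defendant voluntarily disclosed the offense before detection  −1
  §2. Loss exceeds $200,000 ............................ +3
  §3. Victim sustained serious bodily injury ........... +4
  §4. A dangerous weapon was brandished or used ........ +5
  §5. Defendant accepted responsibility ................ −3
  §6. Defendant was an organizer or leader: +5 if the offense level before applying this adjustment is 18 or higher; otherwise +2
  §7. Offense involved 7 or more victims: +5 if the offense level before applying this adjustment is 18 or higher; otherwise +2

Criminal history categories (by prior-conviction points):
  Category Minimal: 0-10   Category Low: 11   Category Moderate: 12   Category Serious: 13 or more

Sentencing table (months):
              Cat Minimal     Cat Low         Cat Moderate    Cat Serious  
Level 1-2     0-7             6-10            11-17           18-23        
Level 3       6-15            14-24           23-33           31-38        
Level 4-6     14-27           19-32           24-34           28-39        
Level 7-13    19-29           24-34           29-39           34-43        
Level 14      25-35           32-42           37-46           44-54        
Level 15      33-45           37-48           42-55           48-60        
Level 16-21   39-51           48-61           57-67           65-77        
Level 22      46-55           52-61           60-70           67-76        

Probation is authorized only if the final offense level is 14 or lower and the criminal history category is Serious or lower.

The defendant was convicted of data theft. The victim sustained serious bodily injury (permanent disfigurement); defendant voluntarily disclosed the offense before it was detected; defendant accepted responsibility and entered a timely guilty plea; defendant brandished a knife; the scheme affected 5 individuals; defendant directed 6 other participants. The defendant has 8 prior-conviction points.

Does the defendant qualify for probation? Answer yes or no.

Base offense level for data theft: 7.
§1 applies: 7 − 1 = 6.
§3 applies: 6 + 4 = 10.
§4 applies: 10 + 5 = 15.
§5 applies: 15 − 3 = 12.
§6 applies (level before this adjustment is 12 < 18, so +2): 12 + 2 = 14.
§7 does not apply.
Final offense level: 14.
Criminal history: 8 prior points → Category Minimal (0-10).
Level 14 falls in the 14 band.
Grid: Level 14 × Category Minimal = 25-35 months.
Probation check: level 14 ≤ 14 and category Minimal ≤ Serious → eligible.

Yes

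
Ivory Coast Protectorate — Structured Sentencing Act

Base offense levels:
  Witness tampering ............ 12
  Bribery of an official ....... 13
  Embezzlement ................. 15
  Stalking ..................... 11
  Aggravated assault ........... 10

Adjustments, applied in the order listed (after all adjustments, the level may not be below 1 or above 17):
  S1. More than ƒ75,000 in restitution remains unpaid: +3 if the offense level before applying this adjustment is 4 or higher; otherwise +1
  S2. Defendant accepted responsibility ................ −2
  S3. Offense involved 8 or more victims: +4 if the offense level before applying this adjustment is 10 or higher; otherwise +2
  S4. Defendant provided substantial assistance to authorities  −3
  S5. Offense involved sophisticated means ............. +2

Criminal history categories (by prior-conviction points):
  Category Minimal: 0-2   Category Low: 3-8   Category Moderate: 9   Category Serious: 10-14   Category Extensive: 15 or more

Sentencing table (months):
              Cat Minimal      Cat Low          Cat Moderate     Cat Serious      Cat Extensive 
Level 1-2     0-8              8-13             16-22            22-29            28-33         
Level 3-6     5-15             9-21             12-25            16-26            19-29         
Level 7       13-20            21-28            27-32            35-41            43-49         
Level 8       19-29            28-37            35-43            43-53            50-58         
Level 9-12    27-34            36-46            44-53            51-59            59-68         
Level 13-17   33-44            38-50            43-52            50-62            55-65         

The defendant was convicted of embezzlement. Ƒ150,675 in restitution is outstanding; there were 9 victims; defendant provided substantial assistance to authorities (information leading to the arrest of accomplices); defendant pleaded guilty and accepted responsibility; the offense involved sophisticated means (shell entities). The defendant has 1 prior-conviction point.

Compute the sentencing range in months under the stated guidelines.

Base offense level for embezzlement: 15.
S1 applies (level before this adjustment is 15 ≥ 4, so +3): 15 + 3 = 18.
S2 applies: 18 − 2 = 16.
S3 applies (level before this adjustment is 16 ≥ 10, so +4): 16 + 4 = 20.
S4 applies: 20 − 3 = 17.
S5 applies: 17 + 2 = 19.
Level 19 exceeds the maximum of 17; capped at 17.
Final offense level: 17.
Criminal history: 1 prior point → Category Minimal (0-2).
Level 17 falls in the 13-17 band.
Grid: Level 13-17 × Category Minimal = 33-44 months.

33-44 months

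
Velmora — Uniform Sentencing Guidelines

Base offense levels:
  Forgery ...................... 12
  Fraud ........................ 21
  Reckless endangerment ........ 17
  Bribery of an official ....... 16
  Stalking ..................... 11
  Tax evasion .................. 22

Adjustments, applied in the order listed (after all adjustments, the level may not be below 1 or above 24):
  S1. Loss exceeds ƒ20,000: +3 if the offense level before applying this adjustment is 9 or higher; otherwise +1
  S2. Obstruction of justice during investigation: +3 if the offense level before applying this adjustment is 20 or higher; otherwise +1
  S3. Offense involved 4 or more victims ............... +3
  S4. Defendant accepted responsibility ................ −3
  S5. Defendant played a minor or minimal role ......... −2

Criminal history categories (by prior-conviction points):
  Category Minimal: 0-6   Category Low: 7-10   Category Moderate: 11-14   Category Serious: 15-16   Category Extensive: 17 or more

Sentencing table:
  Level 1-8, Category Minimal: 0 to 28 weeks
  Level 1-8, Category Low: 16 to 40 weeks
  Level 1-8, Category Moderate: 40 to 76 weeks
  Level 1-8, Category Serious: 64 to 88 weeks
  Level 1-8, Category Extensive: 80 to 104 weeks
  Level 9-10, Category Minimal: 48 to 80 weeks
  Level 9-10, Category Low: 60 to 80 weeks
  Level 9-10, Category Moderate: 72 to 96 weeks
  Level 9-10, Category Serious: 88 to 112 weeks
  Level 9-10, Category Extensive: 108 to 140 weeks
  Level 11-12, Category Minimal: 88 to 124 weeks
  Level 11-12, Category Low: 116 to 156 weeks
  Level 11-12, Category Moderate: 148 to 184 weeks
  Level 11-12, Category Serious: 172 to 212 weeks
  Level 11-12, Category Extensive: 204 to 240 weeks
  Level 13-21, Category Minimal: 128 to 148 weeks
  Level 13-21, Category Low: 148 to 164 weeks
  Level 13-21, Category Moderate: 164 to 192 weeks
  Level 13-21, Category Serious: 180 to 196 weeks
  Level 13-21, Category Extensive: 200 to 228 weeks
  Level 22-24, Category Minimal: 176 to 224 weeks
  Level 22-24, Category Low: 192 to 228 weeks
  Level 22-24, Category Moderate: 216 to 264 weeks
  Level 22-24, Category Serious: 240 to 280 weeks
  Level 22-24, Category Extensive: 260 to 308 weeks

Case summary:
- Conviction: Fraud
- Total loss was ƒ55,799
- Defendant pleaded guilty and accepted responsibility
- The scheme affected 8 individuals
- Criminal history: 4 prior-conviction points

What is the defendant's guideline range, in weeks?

Base offense level for fraud: 21.
S1 applies (level before this adjustment is 21 ≥ 9, so +3): 21 + 3 = 24.
S3 applies: 24 + 3 = 27.
S4 applies: 27 − 3 = 24.
Final offense level: 24.
Criminal history: 4 prior points → Category Minimal (0-6).
Level 24 falls in the 22-24 band.
Grid: Level 22-24 × Category Minimal = 176-224 weeks.

176-224 weeks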